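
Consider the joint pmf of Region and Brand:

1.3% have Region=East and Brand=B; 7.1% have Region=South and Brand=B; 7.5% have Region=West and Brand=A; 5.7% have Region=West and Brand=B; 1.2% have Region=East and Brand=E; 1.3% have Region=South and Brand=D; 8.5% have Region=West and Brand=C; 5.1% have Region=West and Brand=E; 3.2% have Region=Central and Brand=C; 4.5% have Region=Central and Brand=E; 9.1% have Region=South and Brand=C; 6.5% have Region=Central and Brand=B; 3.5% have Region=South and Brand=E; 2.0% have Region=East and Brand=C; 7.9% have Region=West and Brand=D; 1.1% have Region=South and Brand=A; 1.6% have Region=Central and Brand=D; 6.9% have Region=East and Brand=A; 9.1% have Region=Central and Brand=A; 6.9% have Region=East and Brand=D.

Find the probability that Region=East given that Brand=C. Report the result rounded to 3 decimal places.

0.088

P(Brand=C) = 0.091 + 0.020 + 0.085 + 0.032 = 0.228.
P(Region=East | Brand=C) = 0.020/0.228 = 0.088.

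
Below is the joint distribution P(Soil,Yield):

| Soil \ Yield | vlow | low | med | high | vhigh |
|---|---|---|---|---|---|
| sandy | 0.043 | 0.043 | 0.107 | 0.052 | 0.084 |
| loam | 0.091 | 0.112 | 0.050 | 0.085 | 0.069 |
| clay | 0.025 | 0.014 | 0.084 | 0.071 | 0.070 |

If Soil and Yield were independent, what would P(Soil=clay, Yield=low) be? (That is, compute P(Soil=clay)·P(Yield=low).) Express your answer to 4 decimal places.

0.0446

P(Soil=clay) = 0.025 + 0.014 + 0.084 + 0.071 + 0.070 = 0.264.
P(Yield=low) = 0.043 + 0.112 + 0.014 = 0.169.
Product: 0.264 × 0.169 = 0.0446.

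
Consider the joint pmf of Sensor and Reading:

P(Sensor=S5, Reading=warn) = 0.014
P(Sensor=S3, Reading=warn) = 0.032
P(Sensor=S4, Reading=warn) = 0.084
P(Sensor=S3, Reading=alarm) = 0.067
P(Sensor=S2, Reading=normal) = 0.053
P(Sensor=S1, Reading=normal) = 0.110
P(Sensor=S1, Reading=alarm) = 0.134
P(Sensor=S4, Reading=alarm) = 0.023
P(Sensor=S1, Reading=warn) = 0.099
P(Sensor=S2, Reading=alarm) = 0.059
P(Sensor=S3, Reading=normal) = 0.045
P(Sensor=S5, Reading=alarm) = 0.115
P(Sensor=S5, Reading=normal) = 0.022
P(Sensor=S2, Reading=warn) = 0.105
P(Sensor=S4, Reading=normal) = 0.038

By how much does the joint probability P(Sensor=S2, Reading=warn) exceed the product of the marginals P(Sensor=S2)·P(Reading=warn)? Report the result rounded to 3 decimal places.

P(Sensor=S2) = 0.053 + 0.105 + 0.059 = 0.217.
P(Reading=warn) = 0.099 + 0.105 + 0.032 + 0.084 + 0.014 = 0.334.
P(Sensor=S2, Reading=warn) − P(Sensor=S2)P(Reading=warn) = 0.105 − 0.217×0.334 = 0.033.

0.033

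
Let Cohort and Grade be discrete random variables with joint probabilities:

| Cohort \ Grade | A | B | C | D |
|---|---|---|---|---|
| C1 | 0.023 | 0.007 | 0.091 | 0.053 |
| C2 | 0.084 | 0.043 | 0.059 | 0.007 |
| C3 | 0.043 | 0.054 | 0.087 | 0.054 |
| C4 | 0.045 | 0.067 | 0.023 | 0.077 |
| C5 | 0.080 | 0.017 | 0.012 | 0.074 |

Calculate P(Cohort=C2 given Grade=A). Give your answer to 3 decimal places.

P(Grade=A) = 0.023 + 0.084 + 0.043 + 0.045 + 0.080 = 0.275.
P(Cohort=C2 | Grade=A) = 0.084/0.275 = 0.305.

0.305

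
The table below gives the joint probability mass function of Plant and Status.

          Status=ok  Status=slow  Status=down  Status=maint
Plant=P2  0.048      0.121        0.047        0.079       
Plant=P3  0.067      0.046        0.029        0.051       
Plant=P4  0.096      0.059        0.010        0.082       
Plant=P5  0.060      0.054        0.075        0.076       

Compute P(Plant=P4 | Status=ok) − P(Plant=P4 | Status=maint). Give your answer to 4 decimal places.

P(Status=ok) = 0.048 + 0.067 + 0.096 + 0.060 = 0.271; P(Plant=P4 | Status=ok) = 0.096/0.271 = 0.35424.
P(Status=maint) = 0.079 + 0.051 + 0.082 + 0.076 = 0.288; P(Plant=P4 | Status=maint) = 0.082/0.288 = 0.28472.
Difference = 0.0695.

0.0695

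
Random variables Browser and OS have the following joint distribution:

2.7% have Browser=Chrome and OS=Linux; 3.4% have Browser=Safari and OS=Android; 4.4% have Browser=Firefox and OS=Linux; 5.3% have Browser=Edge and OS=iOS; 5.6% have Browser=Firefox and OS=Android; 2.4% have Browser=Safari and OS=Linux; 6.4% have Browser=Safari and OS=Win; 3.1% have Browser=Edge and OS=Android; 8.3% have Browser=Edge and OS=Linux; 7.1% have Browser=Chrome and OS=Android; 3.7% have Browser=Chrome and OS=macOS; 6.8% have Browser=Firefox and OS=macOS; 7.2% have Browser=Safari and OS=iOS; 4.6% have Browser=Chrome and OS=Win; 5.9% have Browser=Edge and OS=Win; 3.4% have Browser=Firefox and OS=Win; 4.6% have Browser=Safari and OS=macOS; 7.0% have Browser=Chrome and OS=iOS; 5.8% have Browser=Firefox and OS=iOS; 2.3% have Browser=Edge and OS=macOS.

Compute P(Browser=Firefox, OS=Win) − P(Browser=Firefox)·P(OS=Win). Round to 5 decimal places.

-0.01878

P(Browser=Firefox) = 0.034 + 0.068 + 0.044 + 0.058 + 0.056 = 0.260.
P(OS=Win) = 0.046 + 0.034 + 0.064 + 0.059 = 0.203.
P(Browser=Firefox, OS=Win) − P(Browser=Firefox)P(OS=Win) = 0.034 − 0.260×0.203 = -0.01878.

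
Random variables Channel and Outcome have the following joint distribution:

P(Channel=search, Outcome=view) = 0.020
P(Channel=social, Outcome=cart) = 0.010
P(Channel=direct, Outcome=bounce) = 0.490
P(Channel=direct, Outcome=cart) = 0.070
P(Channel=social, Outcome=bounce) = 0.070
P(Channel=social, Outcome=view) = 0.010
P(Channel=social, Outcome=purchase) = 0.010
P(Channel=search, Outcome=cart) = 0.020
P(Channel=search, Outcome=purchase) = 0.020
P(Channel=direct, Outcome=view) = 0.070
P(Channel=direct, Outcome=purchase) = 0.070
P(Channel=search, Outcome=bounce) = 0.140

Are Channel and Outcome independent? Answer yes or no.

Every cell satisfies P(Channel,Outcome) = P(Channel)·P(Outcome). For instance P(Channel=social) = 0.100, P(Outcome=purchase) = 0.100, and 0.100×0.100 = 0.010 matches the joint entry. So Channel and Outcome are independent.

yes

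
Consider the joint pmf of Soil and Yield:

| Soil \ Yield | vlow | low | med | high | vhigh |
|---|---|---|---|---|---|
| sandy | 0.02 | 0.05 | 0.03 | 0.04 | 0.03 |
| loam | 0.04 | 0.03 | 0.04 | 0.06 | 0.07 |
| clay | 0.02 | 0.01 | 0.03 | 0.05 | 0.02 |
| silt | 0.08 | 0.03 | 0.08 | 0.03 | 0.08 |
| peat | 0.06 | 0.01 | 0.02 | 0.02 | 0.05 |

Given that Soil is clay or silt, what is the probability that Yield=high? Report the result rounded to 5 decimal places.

0.18605

P(Soil=clay) = 0.02 + 0.01 + 0.03 + 0.05 + 0.02 = 0.13.
P(Soil=silt) = 0.08 + 0.03 + 0.08 + 0.03 + 0.08 = 0.30.
P(Soil ∈ {clay, silt}) = 0.13 + 0.30 = 0.43; P(Yield=high, Soil ∈ {clay, silt}) = 0.05 + 0.03 = 0.08.
P(Yield=high | Soil ∈ {clay, silt}) = 0.08/0.43 = 0.18605.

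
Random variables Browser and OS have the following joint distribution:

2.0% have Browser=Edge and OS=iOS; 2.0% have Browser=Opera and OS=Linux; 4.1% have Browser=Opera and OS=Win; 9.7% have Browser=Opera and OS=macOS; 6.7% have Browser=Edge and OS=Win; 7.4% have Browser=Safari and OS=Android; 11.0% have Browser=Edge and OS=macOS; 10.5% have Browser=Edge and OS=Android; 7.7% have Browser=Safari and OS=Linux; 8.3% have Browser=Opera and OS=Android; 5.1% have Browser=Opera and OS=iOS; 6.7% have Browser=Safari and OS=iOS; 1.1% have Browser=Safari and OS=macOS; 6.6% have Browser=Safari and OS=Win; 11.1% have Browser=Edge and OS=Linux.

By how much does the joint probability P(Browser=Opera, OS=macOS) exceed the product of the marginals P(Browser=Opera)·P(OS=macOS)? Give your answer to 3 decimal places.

0.033

P(Browser=Opera) = 0.041 + 0.097 + 0.020 + 0.051 + 0.083 = 0.292.
P(OS=macOS) = 0.011 + 0.110 + 0.097 = 0.218.
P(Browser=Opera, OS=macOS) − P(Browser=Opera)P(OS=macOS) = 0.097 − 0.292×0.218 = 0.033.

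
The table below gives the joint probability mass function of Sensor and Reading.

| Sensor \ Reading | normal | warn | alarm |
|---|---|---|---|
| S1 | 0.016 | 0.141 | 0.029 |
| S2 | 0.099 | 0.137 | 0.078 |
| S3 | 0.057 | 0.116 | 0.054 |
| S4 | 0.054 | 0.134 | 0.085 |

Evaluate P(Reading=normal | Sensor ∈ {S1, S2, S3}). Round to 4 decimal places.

P(Sensor=S1) = 0.016 + 0.141 + 0.029 = 0.186.
P(Sensor=S2) = 0.099 + 0.137 + 0.078 = 0.314.
P(Sensor=S3) = 0.057 + 0.116 + 0.054 = 0.227.
P(Sensor ∈ {S1, S2, S3}) = 0.186 + 0.314 + 0.227 = 0.727; P(Reading=normal, Sensor ∈ {S1, S2, S3}) = 0.016 + 0.099 + 0.057 = 0.172.
P(Reading=normal | Sensor ∈ {S1, S2, S3}) = 0.172/0.727 = 0.2366.

0.2366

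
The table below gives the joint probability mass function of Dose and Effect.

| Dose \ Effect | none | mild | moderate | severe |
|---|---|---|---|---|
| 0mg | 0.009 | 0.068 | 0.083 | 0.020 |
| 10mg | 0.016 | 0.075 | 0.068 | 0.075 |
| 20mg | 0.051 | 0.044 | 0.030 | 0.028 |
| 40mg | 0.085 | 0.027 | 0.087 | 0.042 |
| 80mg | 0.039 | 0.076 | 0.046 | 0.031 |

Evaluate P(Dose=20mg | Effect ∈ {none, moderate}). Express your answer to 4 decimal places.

P(Effect=none) = 0.009 + 0.016 + 0.051 + 0.085 + 0.039 = 0.200.
P(Effect=moderate) = 0.083 + 0.068 + 0.030 + 0.087 + 0.046 = 0.314.
P(Effect ∈ {none, moderate}) = 0.200 + 0.314 = 0.514; P(Dose=20mg, Effect ∈ {none, moderate}) = 0.051 + 0.030 = 0.081.
P(Dose=20mg | Effect ∈ {none, moderate}) = 0.081/0.514 = 0.1576.

0.1576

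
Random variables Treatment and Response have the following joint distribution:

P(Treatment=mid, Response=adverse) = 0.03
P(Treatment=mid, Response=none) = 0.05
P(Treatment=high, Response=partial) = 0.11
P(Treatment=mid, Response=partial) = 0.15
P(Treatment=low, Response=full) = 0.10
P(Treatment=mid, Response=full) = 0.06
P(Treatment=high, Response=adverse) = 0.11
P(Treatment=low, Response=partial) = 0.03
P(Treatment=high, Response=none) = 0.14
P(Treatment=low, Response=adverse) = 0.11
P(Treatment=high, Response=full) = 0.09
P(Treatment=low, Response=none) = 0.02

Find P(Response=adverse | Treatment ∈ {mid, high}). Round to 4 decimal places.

P(Treatment=mid) = 0.05 + 0.15 + 0.06 + 0.03 = 0.29.
P(Treatment=high) = 0.14 + 0.11 + 0.09 + 0.11 = 0.45.
P(Treatment ∈ {mid, high}) = 0.29 + 0.45 = 0.74; P(Response=adverse, Treatment ∈ {mid, high}) = 0.03 + 0.11 = 0.14.
P(Response=adverse | Treatment ∈ {mid, high}) = 0.14/0.74 = 0.1892.

0.1892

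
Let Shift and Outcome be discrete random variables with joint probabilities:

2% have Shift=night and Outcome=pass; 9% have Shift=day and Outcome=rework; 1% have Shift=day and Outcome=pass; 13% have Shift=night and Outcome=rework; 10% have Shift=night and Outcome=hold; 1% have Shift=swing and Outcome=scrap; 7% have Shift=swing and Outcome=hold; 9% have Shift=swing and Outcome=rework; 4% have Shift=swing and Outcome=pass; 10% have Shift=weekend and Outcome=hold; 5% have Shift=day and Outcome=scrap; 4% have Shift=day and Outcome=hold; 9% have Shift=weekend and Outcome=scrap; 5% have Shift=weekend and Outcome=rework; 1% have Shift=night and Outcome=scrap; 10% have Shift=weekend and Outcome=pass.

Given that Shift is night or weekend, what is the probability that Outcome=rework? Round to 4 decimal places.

0.3000

P(Shift=night) = 0.02 + 0.13 + 0.01 + 0.10 = 0.26.
P(Shift=weekend) = 0.10 + 0.05 + 0.09 + 0.10 = 0.34.
P(Shift ∈ {night, weekend}) = 0.26 + 0.34 = 0.60; P(Outcome=rework, Shift ∈ {night, weekend}) = 0.13 + 0.05 = 0.18.
P(Outcome=rework | Shift ∈ {night, weekend}) = 0.18/0.60 = 0.3000.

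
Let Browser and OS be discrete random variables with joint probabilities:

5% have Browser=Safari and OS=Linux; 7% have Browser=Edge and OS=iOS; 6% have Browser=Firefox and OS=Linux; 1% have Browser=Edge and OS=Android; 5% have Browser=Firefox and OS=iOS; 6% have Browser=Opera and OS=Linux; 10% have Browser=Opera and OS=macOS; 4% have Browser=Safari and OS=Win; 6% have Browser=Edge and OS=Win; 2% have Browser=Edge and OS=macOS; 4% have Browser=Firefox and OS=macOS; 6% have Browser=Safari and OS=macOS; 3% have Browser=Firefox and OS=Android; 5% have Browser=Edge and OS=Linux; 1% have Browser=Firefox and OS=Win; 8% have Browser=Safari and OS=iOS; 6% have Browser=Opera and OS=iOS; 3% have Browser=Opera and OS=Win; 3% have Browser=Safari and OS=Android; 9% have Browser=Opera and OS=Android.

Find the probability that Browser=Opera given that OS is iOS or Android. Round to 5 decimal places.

P(OS=iOS) = 0.05 + 0.08 + 0.07 + 0.06 = 0.26.
P(OS=Android) = 0.03 + 0.03 + 0.01 + 0.09 = 0.16.
P(OS ∈ {iOS, Android}) = 0.26 + 0.16 = 0.42; P(Browser=Opera, OS ∈ {iOS, Android}) = 0.06 + 0.09 = 0.15.
P(Browser=Opera | OS ∈ {iOS, Android}) = 0.15/0.42 = 0.35714.

0.35714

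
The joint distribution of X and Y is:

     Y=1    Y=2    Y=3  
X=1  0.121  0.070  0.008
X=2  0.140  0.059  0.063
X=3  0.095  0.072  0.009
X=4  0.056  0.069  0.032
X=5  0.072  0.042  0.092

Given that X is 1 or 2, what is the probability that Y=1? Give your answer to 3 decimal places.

0.566

P(X=1) = 0.121 + 0.070 + 0.008 = 0.199.
P(X=2) = 0.140 + 0.059 + 0.063 = 0.262.
P(X ∈ {1, 2}) = 0.199 + 0.262 = 0.461; P(Y=1, X ∈ {1, 2}) = 0.121 + 0.140 = 0.261.
P(Y=1 | X ∈ {1, 2}) = 0.261/0.461 = 0.566.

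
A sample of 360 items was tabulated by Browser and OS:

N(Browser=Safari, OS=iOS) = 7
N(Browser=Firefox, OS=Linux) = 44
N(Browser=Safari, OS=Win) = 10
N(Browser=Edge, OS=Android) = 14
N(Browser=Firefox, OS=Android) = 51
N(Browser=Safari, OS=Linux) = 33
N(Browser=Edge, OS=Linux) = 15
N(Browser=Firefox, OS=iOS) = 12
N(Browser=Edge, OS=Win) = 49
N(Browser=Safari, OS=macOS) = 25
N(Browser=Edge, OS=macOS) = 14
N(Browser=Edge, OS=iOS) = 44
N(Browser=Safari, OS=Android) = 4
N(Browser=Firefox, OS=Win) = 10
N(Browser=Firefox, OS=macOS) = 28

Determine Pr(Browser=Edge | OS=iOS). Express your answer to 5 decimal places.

0.69841

Total with OS=iOS: 12 + 7 + 44 = 63.
P(Browser=Edge | OS=iOS) = 44/63 = 0.69841.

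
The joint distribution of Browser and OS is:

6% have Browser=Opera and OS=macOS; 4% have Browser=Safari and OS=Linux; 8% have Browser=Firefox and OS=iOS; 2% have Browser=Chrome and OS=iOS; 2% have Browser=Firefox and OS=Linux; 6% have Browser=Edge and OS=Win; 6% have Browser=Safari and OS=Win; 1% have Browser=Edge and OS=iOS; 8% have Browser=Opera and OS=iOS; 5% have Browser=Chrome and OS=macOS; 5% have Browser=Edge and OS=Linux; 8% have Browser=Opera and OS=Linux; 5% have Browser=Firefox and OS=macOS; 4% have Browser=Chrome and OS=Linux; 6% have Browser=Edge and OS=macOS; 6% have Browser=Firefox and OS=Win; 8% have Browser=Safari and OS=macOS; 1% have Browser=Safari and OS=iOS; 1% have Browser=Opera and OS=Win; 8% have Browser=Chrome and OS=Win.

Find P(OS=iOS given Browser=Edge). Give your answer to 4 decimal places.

0.0556

P(Browser=Edge) = 0.06 + 0.06 + 0.05 + 0.01 = 0.18.
P(OS=iOS | Browser=Edge) = 0.01/0.18 = 0.0556.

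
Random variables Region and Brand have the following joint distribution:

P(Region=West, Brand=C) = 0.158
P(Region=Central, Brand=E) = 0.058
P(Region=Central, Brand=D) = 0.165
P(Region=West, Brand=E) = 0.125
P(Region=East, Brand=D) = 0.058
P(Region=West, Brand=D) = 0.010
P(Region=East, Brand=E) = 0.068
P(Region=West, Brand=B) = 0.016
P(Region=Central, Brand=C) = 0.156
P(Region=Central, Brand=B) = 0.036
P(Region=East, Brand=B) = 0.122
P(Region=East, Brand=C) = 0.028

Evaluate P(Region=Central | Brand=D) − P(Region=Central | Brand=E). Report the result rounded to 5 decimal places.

0.47708

P(Brand=D) = 0.058 + 0.010 + 0.165 = 0.233; P(Region=Central | Brand=D) = 0.165/0.233 = 0.708155.
P(Brand=E) = 0.068 + 0.125 + 0.058 = 0.251; P(Region=Central | Brand=E) = 0.058/0.251 = 0.231076.
Difference = 0.47708.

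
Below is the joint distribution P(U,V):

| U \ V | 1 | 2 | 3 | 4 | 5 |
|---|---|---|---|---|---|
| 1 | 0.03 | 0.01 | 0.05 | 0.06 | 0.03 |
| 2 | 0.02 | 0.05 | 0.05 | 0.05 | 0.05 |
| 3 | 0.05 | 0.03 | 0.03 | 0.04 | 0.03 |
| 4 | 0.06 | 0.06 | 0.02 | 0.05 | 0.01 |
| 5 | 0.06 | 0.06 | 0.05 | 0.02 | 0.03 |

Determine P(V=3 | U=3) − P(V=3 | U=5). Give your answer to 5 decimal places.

P(U=3) = 0.05 + 0.03 + 0.03 + 0.04 + 0.03 = 0.18; P(V=3 | U=3) = 0.03/0.18 = 0.166667.
P(U=5) = 0.06 + 0.06 + 0.05 + 0.02 + 0.03 = 0.22; P(V=3 | U=5) = 0.05/0.22 = 0.227273.
Difference = -0.06061.

-0.06061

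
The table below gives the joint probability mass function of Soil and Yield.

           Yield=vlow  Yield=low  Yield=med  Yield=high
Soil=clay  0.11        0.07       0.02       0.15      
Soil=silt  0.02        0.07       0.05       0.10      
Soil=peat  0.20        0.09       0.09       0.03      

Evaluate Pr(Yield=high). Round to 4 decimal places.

P(Yield=high) = 0.15 + 0.10 + 0.03 = 0.28.

0.2800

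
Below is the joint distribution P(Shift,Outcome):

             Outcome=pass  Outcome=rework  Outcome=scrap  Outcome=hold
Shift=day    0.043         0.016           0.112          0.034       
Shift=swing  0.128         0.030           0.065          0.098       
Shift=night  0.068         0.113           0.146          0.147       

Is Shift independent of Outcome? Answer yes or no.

no

P(Shift=swing) = 0.321 and P(Outcome=pass) = 0.239, so their product is 0.07672, but P(Shift=swing, Outcome=pass) = 0.128. Since these differ, Shift and Outcome are not independent.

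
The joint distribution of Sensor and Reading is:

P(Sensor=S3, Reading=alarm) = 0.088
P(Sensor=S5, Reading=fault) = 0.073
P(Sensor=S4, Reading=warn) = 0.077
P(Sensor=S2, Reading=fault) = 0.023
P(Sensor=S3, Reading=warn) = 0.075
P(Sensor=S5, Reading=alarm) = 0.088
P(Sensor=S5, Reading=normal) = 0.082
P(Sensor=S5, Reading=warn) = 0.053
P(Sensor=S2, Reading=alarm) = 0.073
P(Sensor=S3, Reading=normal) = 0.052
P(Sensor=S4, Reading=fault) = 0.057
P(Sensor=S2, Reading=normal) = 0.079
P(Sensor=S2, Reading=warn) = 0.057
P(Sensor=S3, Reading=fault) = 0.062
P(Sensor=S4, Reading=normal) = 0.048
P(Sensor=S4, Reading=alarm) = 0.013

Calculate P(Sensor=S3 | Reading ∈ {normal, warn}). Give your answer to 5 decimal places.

P(Reading=normal) = 0.079 + 0.052 + 0.048 + 0.082 = 0.261.
P(Reading=warn) = 0.057 + 0.075 + 0.077 + 0.053 = 0.262.
P(Reading ∈ {normal, warn}) = 0.261 + 0.262 = 0.523; P(Sensor=S3, Reading ∈ {normal, warn}) = 0.052 + 0.075 = 0.127.
P(Sensor=S3 | Reading ∈ {normal, warn}) = 0.127/0.523 = 0.24283.

0.24283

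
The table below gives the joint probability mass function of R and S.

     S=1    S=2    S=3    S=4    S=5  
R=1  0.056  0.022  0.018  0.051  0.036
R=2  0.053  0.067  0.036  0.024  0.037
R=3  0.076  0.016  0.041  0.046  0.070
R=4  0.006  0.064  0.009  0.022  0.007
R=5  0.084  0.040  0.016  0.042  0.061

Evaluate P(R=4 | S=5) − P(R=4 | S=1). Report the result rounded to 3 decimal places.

P(S=5) = 0.036 + 0.037 + 0.070 + 0.007 + 0.061 = 0.211; P(R=4 | S=5) = 0.007/0.211 = 0.0332.
P(S=1) = 0.056 + 0.053 + 0.076 + 0.006 + 0.084 = 0.275; P(R=4 | S=1) = 0.006/0.275 = 0.0218.
Difference = 0.011.

0.011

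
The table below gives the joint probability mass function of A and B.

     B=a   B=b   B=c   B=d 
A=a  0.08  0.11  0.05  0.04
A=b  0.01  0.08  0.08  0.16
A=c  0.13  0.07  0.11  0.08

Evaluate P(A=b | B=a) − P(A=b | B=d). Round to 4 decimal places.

P(B=a) = 0.08 + 0.01 + 0.13 = 0.22; P(A=b | B=a) = 0.01/0.22 = 0.04545.
P(B=d) = 0.04 + 0.16 + 0.08 = 0.28; P(A=b | B=d) = 0.16/0.28 = 0.57143.
Difference = -0.5260.

-0.5260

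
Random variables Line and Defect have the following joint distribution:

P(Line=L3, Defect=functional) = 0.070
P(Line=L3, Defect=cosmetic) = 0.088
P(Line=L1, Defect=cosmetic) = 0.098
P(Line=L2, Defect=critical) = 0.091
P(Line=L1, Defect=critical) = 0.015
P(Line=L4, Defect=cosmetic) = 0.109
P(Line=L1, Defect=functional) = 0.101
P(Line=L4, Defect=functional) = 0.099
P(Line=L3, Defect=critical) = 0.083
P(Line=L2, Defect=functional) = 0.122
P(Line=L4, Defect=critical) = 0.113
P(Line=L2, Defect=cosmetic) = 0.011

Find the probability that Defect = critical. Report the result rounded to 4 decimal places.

0.3020

P(Defect=critical) = 0.015 + 0.091 + 0.083 + 0.113 = 0.302.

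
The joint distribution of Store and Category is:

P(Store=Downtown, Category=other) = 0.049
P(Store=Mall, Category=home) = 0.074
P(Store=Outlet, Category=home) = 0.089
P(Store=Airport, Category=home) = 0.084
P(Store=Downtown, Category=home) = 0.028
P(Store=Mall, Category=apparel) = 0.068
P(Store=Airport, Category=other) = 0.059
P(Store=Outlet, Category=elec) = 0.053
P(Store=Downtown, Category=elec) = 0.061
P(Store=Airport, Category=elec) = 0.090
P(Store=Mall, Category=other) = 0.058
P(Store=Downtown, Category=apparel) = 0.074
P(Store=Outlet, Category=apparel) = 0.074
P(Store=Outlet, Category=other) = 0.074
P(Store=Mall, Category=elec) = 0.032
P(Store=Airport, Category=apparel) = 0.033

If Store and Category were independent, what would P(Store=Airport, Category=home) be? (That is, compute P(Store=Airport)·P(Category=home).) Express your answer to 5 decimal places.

0.07315

P(Store=Airport) = 0.033 + 0.090 + 0.084 + 0.059 = 0.266.
P(Category=home) = 0.028 + 0.074 + 0.084 + 0.089 = 0.275.
Product: 0.266 × 0.275 = 0.07315.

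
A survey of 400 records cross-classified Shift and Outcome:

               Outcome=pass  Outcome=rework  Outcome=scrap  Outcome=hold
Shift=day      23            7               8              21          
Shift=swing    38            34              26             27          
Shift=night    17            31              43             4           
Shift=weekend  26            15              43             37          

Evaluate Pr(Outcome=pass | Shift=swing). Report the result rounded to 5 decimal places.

Total with Shift=swing: 38 + 34 + 26 + 27 = 125.
P(Outcome=pass | Shift=swing) = 38/125 = 0.30400.

0.30400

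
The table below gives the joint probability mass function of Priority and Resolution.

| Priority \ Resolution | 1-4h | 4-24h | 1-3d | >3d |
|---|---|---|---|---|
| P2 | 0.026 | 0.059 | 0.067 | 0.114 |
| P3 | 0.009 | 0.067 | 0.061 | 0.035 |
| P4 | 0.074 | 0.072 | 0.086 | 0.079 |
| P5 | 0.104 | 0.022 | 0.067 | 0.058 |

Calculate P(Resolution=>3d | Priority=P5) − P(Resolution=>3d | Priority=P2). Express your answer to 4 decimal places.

-0.1975

P(Priority=P5) = 0.104 + 0.022 + 0.067 + 0.058 = 0.251; P(Resolution=>3d | Priority=P5) = 0.058/0.251 = 0.23108.
P(Priority=P2) = 0.026 + 0.059 + 0.067 + 0.114 = 0.266; P(Resolution=>3d | Priority=P2) = 0.114/0.266 = 0.42857.
Difference = -0.1975.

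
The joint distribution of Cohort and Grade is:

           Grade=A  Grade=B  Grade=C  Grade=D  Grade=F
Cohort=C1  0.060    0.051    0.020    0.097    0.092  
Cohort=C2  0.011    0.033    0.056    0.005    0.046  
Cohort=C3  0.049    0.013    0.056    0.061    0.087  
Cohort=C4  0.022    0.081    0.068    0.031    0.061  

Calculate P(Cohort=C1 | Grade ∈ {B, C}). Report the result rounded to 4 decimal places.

P(Grade=B) = 0.051 + 0.033 + 0.013 + 0.081 = 0.178.
P(Grade=C) = 0.020 + 0.056 + 0.056 + 0.068 = 0.200.
P(Grade ∈ {B, C}) = 0.178 + 0.200 = 0.378; P(Cohort=C1, Grade ∈ {B, C}) = 0.051 + 0.020 = 0.071.
P(Cohort=C1 | Grade ∈ {B, C}) = 0.071/0.378 = 0.1878.

0.1878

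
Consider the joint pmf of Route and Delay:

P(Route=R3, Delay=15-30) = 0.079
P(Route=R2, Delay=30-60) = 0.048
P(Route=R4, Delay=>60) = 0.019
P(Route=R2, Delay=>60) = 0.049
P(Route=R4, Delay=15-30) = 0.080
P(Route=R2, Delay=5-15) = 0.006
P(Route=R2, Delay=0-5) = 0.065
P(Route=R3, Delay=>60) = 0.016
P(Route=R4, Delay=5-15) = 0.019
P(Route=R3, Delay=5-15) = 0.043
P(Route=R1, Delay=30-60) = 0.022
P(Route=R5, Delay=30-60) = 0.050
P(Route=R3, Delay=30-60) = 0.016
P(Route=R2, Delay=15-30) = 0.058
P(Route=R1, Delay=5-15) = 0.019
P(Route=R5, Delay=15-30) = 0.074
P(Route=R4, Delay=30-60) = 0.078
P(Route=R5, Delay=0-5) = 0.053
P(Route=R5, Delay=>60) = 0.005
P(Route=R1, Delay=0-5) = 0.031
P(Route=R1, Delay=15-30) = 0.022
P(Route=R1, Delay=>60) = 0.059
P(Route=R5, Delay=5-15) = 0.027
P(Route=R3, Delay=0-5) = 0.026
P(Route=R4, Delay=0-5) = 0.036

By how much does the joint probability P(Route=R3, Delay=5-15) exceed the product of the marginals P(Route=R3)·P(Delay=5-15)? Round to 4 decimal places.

P(Route=R3) = 0.026 + 0.043 + 0.079 + 0.016 + 0.016 = 0.180.
P(Delay=5-15) = 0.019 + 0.006 + 0.043 + 0.019 + 0.027 = 0.114.
P(Route=R3, Delay=5-15) − P(Route=R3)P(Delay=5-15) = 0.043 − 0.180×0.114 = 0.0225.

0.0225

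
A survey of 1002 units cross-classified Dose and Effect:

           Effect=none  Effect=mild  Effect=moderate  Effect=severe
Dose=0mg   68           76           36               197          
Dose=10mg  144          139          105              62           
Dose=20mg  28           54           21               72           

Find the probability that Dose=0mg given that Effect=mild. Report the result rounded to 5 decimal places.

0.28253

Total with Effect=mild: 76 + 139 + 54 = 269.
P(Dose=0mg | Effect=mild) = 76/269 = 0.28253.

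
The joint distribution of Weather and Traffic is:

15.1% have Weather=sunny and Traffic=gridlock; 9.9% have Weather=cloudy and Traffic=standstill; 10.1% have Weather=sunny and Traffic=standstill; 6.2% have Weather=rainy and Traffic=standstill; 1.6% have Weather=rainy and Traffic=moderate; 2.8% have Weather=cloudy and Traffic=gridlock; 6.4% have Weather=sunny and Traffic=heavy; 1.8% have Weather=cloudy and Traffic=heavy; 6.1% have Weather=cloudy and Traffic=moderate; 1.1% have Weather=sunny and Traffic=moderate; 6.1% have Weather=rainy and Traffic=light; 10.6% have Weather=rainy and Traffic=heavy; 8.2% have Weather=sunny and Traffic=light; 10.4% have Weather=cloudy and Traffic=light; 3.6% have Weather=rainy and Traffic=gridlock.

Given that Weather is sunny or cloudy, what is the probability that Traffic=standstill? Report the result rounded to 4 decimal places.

0.2782

P(Weather=sunny) = 0.082 + 0.011 + 0.064 + 0.151 + 0.101 = 0.409.
P(Weather=cloudy) = 0.104 + 0.061 + 0.018 + 0.028 + 0.099 = 0.310.
P(Weather ∈ {sunny, cloudy}) = 0.409 + 0.310 = 0.719; P(Traffic=standstill, Weather ∈ {sunny, cloudy}) = 0.101 + 0.099 = 0.200.
P(Traffic=standstill | Weather ∈ {sunny, cloudy}) = 0.200/0.719 = 0.2782.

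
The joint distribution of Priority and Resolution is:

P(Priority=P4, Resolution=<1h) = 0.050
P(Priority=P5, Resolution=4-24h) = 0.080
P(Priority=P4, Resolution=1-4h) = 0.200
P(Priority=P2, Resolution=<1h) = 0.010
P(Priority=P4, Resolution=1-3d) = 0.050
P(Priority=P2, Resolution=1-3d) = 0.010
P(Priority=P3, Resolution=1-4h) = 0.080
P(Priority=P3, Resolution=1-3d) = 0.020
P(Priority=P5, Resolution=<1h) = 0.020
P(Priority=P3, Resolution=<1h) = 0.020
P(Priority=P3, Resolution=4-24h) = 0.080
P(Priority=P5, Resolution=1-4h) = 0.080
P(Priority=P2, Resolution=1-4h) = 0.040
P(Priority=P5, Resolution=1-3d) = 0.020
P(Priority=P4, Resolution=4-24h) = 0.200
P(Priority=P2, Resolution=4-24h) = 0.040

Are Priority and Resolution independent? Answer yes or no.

yes

Every cell satisfies P(Priority,Resolution) = P(Priority)·P(Resolution). For instance P(Priority=P3) = 0.200, P(Resolution=1-3d) = 0.100, and 0.200×0.100 = 0.020 matches the joint entry. So Priority and Resolution are independent.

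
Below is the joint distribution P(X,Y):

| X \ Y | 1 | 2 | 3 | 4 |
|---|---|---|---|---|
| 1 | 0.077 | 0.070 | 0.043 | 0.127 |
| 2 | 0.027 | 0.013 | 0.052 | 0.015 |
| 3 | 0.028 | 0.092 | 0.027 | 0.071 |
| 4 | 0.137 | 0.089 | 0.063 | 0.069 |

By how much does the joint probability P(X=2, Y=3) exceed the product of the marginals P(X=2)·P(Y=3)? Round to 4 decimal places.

P(X=2) = 0.027 + 0.013 + 0.052 + 0.015 = 0.107.
P(Y=3) = 0.043 + 0.052 + 0.027 + 0.063 = 0.185.
P(X=2, Y=3) − P(X=2)P(Y=3) = 0.052 − 0.107×0.185 = 0.0322.

0.0322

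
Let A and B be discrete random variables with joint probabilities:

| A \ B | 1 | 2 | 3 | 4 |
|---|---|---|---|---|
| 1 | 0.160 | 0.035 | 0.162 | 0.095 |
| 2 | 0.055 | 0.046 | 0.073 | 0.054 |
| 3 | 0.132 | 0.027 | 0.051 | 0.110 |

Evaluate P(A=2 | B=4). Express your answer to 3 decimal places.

P(B=4) = 0.095 + 0.054 + 0.110 = 0.259.
P(A=2 | B=4) = 0.054/0.259 = 0.208.

0.208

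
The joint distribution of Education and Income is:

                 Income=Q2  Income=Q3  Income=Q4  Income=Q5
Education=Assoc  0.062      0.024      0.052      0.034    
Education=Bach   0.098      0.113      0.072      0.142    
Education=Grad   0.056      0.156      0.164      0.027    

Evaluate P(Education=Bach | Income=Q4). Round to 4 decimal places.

0.2500

P(Income=Q4) = 0.052 + 0.072 + 0.164 = 0.288.
P(Education=Bach | Income=Q4) = 0.072/0.288 = 0.2500.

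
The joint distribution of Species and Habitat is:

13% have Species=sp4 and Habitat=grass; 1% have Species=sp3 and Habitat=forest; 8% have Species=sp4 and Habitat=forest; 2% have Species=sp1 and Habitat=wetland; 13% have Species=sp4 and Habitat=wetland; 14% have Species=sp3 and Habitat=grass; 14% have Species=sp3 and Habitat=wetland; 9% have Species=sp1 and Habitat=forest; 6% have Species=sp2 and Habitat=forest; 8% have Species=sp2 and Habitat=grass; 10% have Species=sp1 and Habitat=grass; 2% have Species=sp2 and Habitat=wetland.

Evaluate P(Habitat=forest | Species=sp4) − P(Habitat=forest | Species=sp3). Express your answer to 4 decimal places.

P(Species=sp4) = 0.08 + 0.13 + 0.13 = 0.34; P(Habitat=forest | Species=sp4) = 0.08/0.34 = 0.23529.
P(Species=sp3) = 0.01 + 0.14 + 0.14 = 0.29; P(Habitat=forest | Species=sp3) = 0.01/0.29 = 0.03448.
Difference = 0.2008.

0.2008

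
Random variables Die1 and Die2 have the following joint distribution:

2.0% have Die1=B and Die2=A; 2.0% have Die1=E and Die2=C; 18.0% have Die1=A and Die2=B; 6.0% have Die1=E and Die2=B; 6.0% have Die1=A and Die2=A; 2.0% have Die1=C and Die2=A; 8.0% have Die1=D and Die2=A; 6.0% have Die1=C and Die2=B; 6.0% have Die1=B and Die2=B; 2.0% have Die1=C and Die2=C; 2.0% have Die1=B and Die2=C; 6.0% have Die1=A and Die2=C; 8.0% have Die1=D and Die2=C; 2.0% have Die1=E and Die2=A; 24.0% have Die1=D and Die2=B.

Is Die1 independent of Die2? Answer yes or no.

Every cell satisfies P(Die1,Die2) = P(Die1)·P(Die2). For instance P(Die1=A) = 0.300, P(Die2=C) = 0.200, and 0.300×0.200 = 0.060 matches the joint entry. So Die1 and Die2 are independent.

yes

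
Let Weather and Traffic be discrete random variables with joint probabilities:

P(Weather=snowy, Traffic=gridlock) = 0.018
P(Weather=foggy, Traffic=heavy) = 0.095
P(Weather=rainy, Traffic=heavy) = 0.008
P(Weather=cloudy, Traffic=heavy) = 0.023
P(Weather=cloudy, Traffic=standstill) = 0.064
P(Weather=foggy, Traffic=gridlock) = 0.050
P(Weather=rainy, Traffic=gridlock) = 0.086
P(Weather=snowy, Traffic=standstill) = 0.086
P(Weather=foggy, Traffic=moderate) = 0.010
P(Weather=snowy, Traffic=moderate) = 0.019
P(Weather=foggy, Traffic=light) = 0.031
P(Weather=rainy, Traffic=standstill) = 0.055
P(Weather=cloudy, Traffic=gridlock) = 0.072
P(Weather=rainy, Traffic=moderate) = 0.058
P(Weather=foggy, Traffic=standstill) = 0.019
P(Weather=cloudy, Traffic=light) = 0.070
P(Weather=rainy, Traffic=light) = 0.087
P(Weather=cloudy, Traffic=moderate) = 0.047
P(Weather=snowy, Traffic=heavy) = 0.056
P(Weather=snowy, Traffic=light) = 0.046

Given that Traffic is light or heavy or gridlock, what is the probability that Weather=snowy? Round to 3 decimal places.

0.187

P(Traffic=light) = 0.070 + 0.087 + 0.046 + 0.031 = 0.234.
P(Traffic=heavy) = 0.023 + 0.008 + 0.056 + 0.095 = 0.182.
P(Traffic=gridlock) = 0.072 + 0.086 + 0.018 + 0.050 = 0.226.
P(Traffic ∈ {light, heavy, gridlock}) = 0.234 + 0.182 + 0.226 = 0.642; P(Weather=snowy, Traffic ∈ {light, heavy, gridlock}) = 0.046 + 0.056 + 0.018 = 0.120.
P(Weather=snowy | Traffic ∈ {light, heavy, gridlock}) = 0.120/0.642 = 0.187.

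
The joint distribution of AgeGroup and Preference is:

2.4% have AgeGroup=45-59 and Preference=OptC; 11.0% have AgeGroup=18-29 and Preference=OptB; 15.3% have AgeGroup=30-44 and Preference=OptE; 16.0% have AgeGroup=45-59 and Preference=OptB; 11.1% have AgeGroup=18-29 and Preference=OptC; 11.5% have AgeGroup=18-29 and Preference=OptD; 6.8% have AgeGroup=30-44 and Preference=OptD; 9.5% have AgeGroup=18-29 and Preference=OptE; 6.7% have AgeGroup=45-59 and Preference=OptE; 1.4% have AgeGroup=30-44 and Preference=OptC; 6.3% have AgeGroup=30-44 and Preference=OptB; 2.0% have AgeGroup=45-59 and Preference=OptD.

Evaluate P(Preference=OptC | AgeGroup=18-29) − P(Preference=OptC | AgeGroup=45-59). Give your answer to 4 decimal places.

0.1690

P(AgeGroup=18-29) = 0.110 + 0.111 + 0.115 + 0.095 = 0.431; P(Preference=OptC | AgeGroup=18-29) = 0.111/0.431 = 0.25754.
P(AgeGroup=45-59) = 0.160 + 0.024 + 0.020 + 0.067 = 0.271; P(Preference=OptC | AgeGroup=45-59) = 0.024/0.271 = 0.08856.
Difference = 0.1690.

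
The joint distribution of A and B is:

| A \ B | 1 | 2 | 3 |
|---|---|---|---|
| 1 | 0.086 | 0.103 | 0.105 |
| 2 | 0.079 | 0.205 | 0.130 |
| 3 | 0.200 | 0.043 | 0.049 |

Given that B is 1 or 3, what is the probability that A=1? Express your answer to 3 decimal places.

0.294

P(B=1) = 0.086 + 0.079 + 0.200 = 0.365.
P(B=3) = 0.105 + 0.130 + 0.049 = 0.284.
P(B ∈ {1, 3}) = 0.365 + 0.284 = 0.649; P(A=1, B ∈ {1, 3}) = 0.086 + 0.105 = 0.191.
P(A=1 | B ∈ {1, 3}) = 0.191/0.649 = 0.294.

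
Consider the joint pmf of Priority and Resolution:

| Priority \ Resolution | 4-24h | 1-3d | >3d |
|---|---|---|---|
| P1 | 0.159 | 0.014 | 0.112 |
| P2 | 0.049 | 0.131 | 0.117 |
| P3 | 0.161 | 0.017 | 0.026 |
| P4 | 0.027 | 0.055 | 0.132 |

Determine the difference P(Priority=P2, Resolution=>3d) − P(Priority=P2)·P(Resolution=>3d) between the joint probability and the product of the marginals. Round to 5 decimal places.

P(Priority=P2) = 0.049 + 0.131 + 0.117 = 0.297.
P(Resolution=>3d) = 0.112 + 0.117 + 0.026 + 0.132 = 0.387.
P(Priority=P2, Resolution=>3d) − P(Priority=P2)P(Resolution=>3d) = 0.117 − 0.297×0.387 = 0.00206.

0.00206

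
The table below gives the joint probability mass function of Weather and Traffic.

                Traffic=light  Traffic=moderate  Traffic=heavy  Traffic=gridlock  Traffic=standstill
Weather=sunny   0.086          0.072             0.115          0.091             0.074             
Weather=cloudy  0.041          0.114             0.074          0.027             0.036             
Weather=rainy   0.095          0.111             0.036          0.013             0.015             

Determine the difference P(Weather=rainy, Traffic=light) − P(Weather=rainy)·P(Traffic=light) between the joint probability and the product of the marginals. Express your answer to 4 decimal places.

0.0351

P(Weather=rainy) = 0.095 + 0.111 + 0.036 + 0.013 + 0.015 = 0.270.
P(Traffic=light) = 0.086 + 0.041 + 0.095 = 0.222.
P(Weather=rainy, Traffic=light) − P(Weather=rainy)P(Traffic=light) = 0.095 − 0.270×0.222 = 0.0351.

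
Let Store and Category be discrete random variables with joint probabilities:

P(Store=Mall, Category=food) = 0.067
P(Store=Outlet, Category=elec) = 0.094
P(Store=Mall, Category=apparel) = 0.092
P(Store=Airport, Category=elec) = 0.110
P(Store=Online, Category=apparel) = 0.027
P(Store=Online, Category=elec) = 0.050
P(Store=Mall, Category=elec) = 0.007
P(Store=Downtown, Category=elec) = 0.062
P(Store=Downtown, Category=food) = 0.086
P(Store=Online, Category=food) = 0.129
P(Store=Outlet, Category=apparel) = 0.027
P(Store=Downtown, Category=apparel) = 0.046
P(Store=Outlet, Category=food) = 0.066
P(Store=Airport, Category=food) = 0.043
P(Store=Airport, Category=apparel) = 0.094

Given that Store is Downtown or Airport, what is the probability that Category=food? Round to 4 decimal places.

P(Store=Downtown) = 0.086 + 0.046 + 0.062 = 0.194.
P(Store=Airport) = 0.043 + 0.094 + 0.110 = 0.247.
P(Store ∈ {Downtown, Airport}) = 0.194 + 0.247 = 0.441; P(Category=food, Store ∈ {Downtown, Airport}) = 0.086 + 0.043 = 0.129.
P(Category=food | Store ∈ {Downtown, Airport}) = 0.129/0.441 = 0.2925.

0.2925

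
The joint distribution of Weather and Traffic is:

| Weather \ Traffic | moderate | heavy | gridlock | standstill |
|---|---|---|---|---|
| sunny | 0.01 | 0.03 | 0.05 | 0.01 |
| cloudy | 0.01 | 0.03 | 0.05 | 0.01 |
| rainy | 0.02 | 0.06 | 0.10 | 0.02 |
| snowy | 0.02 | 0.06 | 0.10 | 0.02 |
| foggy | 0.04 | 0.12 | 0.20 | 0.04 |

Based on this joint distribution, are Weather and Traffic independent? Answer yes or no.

yes

Every cell satisfies P(Weather,Traffic) = P(Weather)·P(Traffic). For instance P(Weather=sunny) = 0.10, P(Traffic=standstill) = 0.10, and 0.10×0.10 = 0.01 matches the joint entry. So Weather and Traffic are independent.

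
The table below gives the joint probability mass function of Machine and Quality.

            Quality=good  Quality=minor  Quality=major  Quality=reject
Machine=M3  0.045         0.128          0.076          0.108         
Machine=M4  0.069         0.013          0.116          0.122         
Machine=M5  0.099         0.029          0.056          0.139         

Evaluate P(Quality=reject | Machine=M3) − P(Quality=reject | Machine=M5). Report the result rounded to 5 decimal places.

P(Machine=M3) = 0.045 + 0.128 + 0.076 + 0.108 = 0.357; P(Quality=reject | Machine=M3) = 0.108/0.357 = 0.302521.
P(Machine=M5) = 0.099 + 0.029 + 0.056 + 0.139 = 0.323; P(Quality=reject | Machine=M5) = 0.139/0.323 = 0.430341.
Difference = -0.12782.

-0.12782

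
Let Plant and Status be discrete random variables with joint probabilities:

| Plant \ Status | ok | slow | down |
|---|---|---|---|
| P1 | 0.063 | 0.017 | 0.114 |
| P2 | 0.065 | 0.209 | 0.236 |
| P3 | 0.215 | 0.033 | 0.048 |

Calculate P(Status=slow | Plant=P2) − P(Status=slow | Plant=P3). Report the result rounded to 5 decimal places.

P(Plant=P2) = 0.065 + 0.209 + 0.236 = 0.510; P(Status=slow | Plant=P2) = 0.209/0.510 = 0.409804.
P(Plant=P3) = 0.215 + 0.033 + 0.048 = 0.296; P(Status=slow | Plant=P3) = 0.033/0.296 = 0.111486.
Difference = 0.29832.

0.29832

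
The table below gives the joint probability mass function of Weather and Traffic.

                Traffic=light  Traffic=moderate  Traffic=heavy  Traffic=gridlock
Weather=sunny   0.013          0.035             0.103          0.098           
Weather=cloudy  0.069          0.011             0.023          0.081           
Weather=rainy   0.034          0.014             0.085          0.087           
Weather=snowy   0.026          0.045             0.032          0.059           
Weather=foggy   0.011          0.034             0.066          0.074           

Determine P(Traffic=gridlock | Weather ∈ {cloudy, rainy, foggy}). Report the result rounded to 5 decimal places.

P(Weather=cloudy) = 0.069 + 0.011 + 0.023 + 0.081 = 0.184.
P(Weather=rainy) = 0.034 + 0.014 + 0.085 + 0.087 = 0.220.
P(Weather=foggy) = 0.011 + 0.034 + 0.066 + 0.074 = 0.185.
P(Weather ∈ {cloudy, rainy, foggy}) = 0.184 + 0.220 + 0.185 = 0.589; P(Traffic=gridlock, Weather ∈ {cloudy, rainy, foggy}) = 0.081 + 0.087 + 0.074 = 0.242.
P(Traffic=gridlock | Weather ∈ {cloudy, rainy, foggy}) = 0.242/0.589 = 0.41087.

0.41087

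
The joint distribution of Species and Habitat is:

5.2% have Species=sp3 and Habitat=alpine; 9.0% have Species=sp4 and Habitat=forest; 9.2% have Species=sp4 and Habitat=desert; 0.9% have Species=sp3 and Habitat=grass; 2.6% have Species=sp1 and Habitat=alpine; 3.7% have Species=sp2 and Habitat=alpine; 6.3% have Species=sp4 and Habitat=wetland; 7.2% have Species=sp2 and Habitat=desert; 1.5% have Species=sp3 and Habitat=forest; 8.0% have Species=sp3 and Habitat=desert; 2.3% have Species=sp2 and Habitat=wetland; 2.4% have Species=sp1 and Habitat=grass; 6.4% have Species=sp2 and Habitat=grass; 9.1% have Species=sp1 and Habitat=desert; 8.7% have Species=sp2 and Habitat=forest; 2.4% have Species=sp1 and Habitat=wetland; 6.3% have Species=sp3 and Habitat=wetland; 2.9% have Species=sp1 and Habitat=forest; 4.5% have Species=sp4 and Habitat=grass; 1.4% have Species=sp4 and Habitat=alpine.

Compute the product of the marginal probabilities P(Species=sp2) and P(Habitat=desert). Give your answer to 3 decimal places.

P(Species=sp2) = 0.087 + 0.064 + 0.023 + 0.072 + 0.037 = 0.283.
P(Habitat=desert) = 0.091 + 0.072 + 0.080 + 0.092 = 0.335.
Product: 0.283 × 0.335 = 0.095.

0.095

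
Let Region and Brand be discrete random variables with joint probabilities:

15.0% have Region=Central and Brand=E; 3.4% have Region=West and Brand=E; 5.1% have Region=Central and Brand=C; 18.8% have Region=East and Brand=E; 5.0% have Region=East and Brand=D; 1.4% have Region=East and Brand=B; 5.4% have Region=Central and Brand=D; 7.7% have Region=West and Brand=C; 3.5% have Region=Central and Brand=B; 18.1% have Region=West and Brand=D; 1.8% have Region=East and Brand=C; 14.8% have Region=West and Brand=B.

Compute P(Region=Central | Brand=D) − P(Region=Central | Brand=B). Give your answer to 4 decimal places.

0.0118

P(Brand=D) = 0.050 + 0.181 + 0.054 = 0.285; P(Region=Central | Brand=D) = 0.054/0.285 = 0.18947.
P(Brand=B) = 0.014 + 0.148 + 0.035 = 0.197; P(Region=Central | Brand=B) = 0.035/0.197 = 0.17766.
Difference = 0.0118.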